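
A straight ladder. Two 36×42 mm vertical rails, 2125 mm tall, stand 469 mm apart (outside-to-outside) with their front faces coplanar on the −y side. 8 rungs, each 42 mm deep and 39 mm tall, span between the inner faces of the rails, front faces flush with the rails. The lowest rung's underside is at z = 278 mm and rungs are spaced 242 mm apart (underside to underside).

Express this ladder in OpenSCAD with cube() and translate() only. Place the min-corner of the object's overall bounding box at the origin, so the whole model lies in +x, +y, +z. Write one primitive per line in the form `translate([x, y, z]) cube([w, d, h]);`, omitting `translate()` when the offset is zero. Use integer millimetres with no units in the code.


cube([36, 42, 2125]);
translate([433, 0, 0]) cube([36, 42, 2125]);
translate([36, 0, 278]) cube([397, 42, 39]);
translate([36, 0, 520]) cube([397, 42, 39]);
translate([36, 0, 762]) cube([397, 42, 39]);
translate([36, 0, 1004]) cube([397, 42, 39]);
translate([36, 0, 1246]) cube([397, 42, 39]);
translate([36, 0, 1488]) cube([397, 42, 39]);
translate([36, 0, 1730]) cube([397, 42, 39]);
translate([36, 0, 1972]) cube([397, 42, 39]);


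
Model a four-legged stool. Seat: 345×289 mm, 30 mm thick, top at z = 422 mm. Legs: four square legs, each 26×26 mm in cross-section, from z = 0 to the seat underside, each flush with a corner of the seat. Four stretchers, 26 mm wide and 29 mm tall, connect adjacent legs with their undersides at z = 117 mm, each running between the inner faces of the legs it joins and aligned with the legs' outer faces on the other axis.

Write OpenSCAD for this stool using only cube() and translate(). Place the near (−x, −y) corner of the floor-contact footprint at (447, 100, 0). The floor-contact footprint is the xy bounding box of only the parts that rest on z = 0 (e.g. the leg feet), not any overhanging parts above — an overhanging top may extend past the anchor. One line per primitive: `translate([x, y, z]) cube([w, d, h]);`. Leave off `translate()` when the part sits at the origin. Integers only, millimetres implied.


translate([447, 100, 392]) cube([345, 289, 30]);
translate([447, 100, 0]) cube([26, 26, 392]);
translate([766, 100, 0]) cube([26, 26, 392]);
translate([447, 363, 0]) cube([26, 26, 392]);
translate([766, 363, 0]) cube([26, 26, 392]);
translate([473, 100, 117]) cube([293, 26, 29]);
translate([473, 363, 117]) cube([293, 26, 29]);
translate([447, 126, 117]) cube([26, 237, 29]);
translate([766, 126, 117]) cube([26, 237, 29]);


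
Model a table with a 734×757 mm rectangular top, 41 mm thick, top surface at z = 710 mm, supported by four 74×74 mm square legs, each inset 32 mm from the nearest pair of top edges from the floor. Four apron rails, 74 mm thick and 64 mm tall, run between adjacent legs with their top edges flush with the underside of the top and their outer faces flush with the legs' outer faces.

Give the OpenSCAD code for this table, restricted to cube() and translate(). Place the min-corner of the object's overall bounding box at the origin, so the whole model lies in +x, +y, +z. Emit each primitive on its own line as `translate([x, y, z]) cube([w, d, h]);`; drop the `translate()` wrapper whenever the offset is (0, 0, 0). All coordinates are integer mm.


// leg_h = 710 - 41 = 669
// apron z = 669 - 64 = 605
translate([0, 0, 669]) cube([734, 757, 41]);
translate([32, 32, 0]) cube([74, 74, 669]);
translate([628, 32, 0]) cube([74, 74, 669]);
translate([32, 651, 0]) cube([74, 74, 669]);
translate([628, 651, 0]) cube([74, 74, 669]);
translate([106, 32, 605]) cube([522, 74, 64]);
translate([106, 651, 605]) cube([522, 74, 64]);
translate([32, 106, 605]) cube([74, 545, 64]);
translate([628, 106, 605]) cube([74, 545, 64]);


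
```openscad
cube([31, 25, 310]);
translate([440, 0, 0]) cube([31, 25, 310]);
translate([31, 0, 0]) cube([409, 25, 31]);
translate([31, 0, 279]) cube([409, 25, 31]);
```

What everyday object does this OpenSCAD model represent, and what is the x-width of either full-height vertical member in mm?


A picture frame. The border width is 31 mm.

Four thin pieces enclosing a rectangular opening — a picture frame. The two full-height stiles are 310 mm tall; the top rail sits at z = 279 and is 31 mm tall, so the border above the opening is 310 − 279 = 31 mm, matching the stile x-width.


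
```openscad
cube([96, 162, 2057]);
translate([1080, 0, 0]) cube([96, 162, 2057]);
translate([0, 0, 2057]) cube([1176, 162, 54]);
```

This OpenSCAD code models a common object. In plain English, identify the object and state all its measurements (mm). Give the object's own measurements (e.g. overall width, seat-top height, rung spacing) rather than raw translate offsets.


A door frame. The clear opening is 984 mm wide and 2057 mm high. Two 96 mm wide jambs, 162 mm deep, stand either side of the opening from the floor to the top of the opening. A 54 mm thick head sits across the top of both jambs, spanning the full outside width of the frame.


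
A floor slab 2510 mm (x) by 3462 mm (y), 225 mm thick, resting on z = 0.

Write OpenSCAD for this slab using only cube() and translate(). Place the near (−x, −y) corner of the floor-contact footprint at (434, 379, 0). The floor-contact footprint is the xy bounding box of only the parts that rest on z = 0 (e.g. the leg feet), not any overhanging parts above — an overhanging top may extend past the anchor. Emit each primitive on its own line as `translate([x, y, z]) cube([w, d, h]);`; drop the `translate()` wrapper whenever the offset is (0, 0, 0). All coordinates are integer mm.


translate([434, 379, 0]) cube([2510, 3462, 225]);


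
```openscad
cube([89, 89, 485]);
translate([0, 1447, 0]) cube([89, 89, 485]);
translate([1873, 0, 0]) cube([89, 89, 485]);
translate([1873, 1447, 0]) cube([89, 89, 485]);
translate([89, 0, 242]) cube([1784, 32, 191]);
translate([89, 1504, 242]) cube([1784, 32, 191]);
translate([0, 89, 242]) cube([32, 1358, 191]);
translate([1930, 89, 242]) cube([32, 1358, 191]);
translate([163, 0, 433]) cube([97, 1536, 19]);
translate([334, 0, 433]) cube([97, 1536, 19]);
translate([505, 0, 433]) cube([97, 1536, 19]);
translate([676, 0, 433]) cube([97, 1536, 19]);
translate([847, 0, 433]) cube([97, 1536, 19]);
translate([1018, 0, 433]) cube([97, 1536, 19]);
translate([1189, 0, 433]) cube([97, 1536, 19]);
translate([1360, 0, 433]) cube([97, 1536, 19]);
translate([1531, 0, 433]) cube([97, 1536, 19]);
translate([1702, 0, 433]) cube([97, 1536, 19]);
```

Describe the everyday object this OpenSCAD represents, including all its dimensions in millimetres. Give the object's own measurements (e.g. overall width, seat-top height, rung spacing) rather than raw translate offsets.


A bed frame 1962 mm long (x) by 1536 mm wide (y). Four 89×89 mm corner posts, 485 mm tall, at the corners of the footprint. Four rails of 32 mm thickness and 191 mm height run between adjacent posts with their undersides at z = 242 mm, their outer faces flush with the outside of the frame (the two x-running rails run between the posts' inner faces; the two y-running rails run between the posts' inner faces). 10 slats, each 97 mm wide (x) and 19 mm thick, lie across the top of the two x-running rails, running the full 1536 mm width of the frame in y; along x they sit between the end posts with a 74 mm gap after the −x posts and between neighbouring slats and before the +x posts.


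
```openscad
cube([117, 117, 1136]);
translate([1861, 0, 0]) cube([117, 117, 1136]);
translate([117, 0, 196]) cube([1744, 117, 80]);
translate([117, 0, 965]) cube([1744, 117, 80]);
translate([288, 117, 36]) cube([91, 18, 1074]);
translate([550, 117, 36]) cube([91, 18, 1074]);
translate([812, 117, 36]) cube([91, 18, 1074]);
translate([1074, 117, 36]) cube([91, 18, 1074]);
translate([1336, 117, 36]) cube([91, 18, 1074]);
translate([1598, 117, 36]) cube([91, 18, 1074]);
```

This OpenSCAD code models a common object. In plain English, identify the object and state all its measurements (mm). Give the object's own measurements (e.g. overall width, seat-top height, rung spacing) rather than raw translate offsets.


A fence section. Two 117×117 mm posts, 1136 mm tall, stand on the floor with a clear span of 1744 mm between their inner faces. Two horizontal rails of 117×80 mm section span the gap between the posts with their undersides at z = 196 mm and z = 965 mm, flush with the posts' −y face. 6 pickets, each 91 mm wide, 18 mm thick and 1074 mm tall, are fixed to the +y face of the rails with their bottoms at z = 36 mm, spaced across the span with a 171 mm gap after the −x post and between neighbouring pickets, with 172 mm left before the +x post.


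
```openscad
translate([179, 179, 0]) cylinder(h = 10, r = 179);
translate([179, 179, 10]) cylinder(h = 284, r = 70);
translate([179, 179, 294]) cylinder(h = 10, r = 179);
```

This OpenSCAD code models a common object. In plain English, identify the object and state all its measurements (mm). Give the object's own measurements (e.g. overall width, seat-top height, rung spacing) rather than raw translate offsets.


A spool: two coaxial disc flanges of radius 179 mm and thickness 10 mm, joined by a core cylinder of radius 70 mm and height 284 mm. The lower flange rests on z = 0 and the three cylinders share a vertical axis.


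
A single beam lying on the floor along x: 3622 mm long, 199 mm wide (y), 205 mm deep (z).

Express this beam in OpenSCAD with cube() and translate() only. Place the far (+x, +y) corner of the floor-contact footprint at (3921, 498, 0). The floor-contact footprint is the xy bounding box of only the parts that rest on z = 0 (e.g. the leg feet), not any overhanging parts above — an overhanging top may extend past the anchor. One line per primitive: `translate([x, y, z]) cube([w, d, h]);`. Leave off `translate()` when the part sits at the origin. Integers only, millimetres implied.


translate([299, 299, 0]) cube([3622, 199, 205]);


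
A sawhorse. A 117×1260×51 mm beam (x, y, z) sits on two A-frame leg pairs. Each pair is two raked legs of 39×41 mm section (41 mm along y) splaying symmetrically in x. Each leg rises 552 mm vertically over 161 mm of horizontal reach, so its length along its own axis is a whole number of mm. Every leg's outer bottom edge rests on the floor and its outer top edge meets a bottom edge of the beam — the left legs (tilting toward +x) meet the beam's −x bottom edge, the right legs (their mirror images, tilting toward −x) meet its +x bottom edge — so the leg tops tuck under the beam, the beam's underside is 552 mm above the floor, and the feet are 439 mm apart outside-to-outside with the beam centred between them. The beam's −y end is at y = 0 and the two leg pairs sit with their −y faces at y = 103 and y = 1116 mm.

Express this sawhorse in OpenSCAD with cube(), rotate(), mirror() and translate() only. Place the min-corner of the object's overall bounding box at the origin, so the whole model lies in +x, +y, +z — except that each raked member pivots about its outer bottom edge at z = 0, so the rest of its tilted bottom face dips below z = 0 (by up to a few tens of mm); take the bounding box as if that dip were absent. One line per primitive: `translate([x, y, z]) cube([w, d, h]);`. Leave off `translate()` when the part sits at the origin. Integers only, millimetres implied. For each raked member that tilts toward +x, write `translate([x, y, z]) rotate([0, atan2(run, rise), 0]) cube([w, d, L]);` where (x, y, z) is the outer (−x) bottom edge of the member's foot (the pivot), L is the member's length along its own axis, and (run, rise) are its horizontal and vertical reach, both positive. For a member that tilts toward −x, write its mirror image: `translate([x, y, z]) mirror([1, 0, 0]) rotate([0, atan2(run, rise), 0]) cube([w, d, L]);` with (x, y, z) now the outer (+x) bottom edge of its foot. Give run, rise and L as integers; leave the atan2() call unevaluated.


translate([161, 0, 552]) cube([117, 1260, 51]);
translate([0, 103, 0]) rotate([0, atan2(161, 552), 0]) cube([39, 41, 575]);
translate([439, 103, 0]) mirror([1, 0, 0]) rotate([0, atan2(161, 552), 0]) cube([39, 41, 575]);
translate([0, 1116, 0]) rotate([0, atan2(161, 552), 0]) cube([39, 41, 575]);
translate([439, 1116, 0]) mirror([1, 0, 0]) rotate([0, atan2(161, 552), 0]) cube([39, 41, 575]);


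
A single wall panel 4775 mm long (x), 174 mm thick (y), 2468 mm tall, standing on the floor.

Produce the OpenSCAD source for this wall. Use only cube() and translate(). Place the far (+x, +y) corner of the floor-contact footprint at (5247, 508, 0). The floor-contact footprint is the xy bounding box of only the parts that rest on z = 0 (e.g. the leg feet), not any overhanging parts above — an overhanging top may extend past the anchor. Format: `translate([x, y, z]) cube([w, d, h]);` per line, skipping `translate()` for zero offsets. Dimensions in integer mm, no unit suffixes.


translate([472, 334, 0]) cube([4775, 174, 2468]);


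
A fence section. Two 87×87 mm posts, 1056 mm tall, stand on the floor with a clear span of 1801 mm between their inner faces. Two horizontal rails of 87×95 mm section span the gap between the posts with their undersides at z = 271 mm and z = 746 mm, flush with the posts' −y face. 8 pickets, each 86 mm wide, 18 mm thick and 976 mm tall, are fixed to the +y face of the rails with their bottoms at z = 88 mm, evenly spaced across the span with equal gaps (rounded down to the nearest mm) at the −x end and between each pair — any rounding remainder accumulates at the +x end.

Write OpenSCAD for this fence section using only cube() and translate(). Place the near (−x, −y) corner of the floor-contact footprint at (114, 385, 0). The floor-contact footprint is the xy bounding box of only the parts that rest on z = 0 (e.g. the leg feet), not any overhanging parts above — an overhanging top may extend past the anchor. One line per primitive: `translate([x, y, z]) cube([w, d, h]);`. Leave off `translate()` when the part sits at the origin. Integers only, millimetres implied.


translate([114, 385, 0]) cube([87, 87, 1056]);
translate([2002, 385, 0]) cube([87, 87, 1056]);
translate([201, 385, 271]) cube([1801, 87, 95]);
translate([201, 385, 746]) cube([1801, 87, 95]);
translate([324, 472, 88]) cube([86, 18, 976]);
translate([533, 472, 88]) cube([86, 18, 976]);
translate([742, 472, 88]) cube([86, 18, 976]);
translate([951, 472, 88]) cube([86, 18, 976]);
translate([1160, 472, 88]) cube([86, 18, 976]);
translate([1369, 472, 88]) cube([86, 18, 976]);
translate([1578, 472, 88]) cube([86, 18, 976]);
translate([1787, 472, 88]) cube([86, 18, 976]);


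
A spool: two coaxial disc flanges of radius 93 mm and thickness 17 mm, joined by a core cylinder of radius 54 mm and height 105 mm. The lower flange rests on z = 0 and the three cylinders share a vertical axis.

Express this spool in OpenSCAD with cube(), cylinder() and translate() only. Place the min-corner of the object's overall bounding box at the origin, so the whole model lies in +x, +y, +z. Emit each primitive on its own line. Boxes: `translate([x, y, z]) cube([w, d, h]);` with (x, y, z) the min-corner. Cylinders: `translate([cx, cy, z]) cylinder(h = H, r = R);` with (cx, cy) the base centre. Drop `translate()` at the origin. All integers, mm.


translate([93, 93, 0]) cylinder(h = 17, r = 93);
translate([93, 93, 17]) cylinder(h = 105, r = 54);
translate([93, 93, 122]) cylinder(h = 17, r = 93);


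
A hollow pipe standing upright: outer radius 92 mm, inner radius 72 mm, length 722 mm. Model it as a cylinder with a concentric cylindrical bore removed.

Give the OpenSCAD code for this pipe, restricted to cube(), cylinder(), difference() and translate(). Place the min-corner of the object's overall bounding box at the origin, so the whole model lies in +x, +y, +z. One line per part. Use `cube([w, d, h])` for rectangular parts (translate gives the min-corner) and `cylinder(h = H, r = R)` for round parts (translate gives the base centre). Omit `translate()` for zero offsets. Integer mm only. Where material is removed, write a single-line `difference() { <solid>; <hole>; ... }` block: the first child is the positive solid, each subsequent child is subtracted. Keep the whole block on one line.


difference() { translate([92, 92, 0]) cylinder(h = 722, r = 92); translate([92, 92, 0]) cylinder(h = 722, r = 72); }


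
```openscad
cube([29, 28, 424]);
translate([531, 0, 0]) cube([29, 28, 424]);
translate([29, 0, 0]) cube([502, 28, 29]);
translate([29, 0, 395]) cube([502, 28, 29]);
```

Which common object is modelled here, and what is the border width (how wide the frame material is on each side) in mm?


A picture frame. The border width is 29 mm.

Four thin pieces enclosing a rectangular opening — a picture frame. The two full-height stiles are 424 mm tall; the top rail sits at z = 395 and is 29 mm tall, so the border above the opening is 424 − 395 = 29 mm, matching the stile x-width.


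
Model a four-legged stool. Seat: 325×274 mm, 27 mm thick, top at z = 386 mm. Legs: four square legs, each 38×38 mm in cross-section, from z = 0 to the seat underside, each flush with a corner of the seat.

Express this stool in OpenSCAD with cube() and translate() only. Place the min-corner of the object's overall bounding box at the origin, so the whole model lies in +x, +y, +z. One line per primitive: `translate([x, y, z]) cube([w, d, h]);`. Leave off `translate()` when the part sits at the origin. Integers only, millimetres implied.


translate([0, 0, 359]) cube([325, 274, 27]);
cube([38, 38, 359]);
translate([287, 0, 0]) cube([38, 38, 359]);
translate([0, 236, 0]) cube([38, 38, 359]);
translate([287, 236, 0]) cube([38, 38, 359]);


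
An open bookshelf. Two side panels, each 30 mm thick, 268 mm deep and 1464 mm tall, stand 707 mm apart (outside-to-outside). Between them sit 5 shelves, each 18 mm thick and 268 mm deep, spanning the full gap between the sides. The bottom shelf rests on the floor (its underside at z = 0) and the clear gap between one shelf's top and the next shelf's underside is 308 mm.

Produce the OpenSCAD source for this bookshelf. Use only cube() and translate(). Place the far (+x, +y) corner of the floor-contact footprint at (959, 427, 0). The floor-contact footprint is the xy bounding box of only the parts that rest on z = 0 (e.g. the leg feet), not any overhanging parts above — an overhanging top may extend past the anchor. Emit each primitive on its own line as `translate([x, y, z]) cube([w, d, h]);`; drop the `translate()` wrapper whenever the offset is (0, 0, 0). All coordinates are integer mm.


translate([252, 159, 0]) cube([30, 268, 1464]);
translate([929, 159, 0]) cube([30, 268, 1464]);
translate([282, 159, 0]) cube([647, 268, 18]);
translate([282, 159, 326]) cube([647, 268, 18]);
translate([282, 159, 652]) cube([647, 268, 18]);
translate([282, 159, 978]) cube([647, 268, 18]);
translate([282, 159, 1304]) cube([647, 268, 18]);


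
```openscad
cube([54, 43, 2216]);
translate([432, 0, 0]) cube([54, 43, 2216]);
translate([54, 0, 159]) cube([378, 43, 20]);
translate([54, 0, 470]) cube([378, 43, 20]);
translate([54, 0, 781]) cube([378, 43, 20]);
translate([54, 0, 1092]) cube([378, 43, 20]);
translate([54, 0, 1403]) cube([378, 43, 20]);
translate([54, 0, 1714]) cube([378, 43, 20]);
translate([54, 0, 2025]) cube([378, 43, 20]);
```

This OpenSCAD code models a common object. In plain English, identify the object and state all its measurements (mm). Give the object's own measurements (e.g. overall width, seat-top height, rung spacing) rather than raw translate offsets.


A straight ladder. Two 54×43 mm vertical rails, 2216 mm tall, stand 486 mm apart (outside-to-outside) with their front faces coplanar on the −y side. 7 rungs, each 43 mm deep and 20 mm tall, span between the inner faces of the rails, front faces flush with the rails. The lowest rung's underside is at z = 159 mm and rungs are spaced 311 mm apart (underside to underside).


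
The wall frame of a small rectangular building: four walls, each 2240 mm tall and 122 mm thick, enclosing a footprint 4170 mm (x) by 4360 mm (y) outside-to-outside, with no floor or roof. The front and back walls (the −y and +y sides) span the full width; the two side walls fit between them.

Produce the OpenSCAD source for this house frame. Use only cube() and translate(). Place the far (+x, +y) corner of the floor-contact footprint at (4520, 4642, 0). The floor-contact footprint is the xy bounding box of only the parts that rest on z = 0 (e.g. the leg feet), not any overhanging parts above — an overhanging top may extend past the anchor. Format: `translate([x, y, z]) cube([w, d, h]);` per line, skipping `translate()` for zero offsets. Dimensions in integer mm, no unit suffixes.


translate([350, 282, 0]) cube([4170, 122, 2240]);
translate([350, 4520, 0]) cube([4170, 122, 2240]);
translate([350, 404, 0]) cube([122, 4116, 2240]);
translate([4398, 404, 0]) cube([122, 4116, 2240]);


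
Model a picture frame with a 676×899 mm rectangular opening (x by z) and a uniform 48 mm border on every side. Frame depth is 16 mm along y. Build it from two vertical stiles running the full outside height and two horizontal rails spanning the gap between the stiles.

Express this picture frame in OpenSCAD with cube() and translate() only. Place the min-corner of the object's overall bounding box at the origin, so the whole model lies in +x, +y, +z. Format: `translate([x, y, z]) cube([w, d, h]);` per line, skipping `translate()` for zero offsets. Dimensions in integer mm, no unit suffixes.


cube([48, 16, 995]);
translate([724, 0, 0]) cube([48, 16, 995]);
translate([48, 0, 0]) cube([676, 16, 48]);
translate([48, 0, 947]) cube([676, 16, 48]);


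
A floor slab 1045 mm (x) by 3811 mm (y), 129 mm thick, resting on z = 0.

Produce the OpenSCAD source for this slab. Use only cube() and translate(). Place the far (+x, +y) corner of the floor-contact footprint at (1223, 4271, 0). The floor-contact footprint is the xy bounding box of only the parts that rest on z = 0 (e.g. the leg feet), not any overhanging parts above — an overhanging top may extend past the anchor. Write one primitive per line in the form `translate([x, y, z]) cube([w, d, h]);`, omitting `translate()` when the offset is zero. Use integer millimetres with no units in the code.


translate([178, 460, 0]) cube([1045, 3811, 129]);


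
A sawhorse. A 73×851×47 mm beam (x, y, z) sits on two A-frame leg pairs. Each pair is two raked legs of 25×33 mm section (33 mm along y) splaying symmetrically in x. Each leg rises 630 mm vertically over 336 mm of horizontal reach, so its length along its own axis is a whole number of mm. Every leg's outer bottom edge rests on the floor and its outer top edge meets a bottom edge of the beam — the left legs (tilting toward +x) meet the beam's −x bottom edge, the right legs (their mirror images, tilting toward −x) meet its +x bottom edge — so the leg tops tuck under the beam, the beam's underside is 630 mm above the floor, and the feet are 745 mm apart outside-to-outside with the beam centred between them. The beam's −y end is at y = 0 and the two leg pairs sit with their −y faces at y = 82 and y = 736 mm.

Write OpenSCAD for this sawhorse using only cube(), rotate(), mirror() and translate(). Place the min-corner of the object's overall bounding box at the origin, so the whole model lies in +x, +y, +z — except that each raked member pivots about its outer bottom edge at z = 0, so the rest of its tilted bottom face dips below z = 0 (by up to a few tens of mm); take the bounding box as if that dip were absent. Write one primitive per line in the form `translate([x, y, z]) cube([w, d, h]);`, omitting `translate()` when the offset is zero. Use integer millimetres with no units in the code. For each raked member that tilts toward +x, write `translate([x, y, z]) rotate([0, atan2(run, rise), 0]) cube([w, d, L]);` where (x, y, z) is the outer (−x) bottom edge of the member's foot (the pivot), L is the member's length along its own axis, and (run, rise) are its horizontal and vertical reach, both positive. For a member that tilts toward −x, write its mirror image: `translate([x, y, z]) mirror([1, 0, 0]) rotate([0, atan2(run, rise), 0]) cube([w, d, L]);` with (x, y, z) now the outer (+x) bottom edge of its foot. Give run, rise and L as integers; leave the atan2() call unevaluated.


translate([336, 0, 630]) cube([73, 851, 47]);
translate([0, 82, 0]) rotate([0, atan2(336, 630), 0]) cube([25, 33, 714]);
translate([745, 82, 0]) mirror([1, 0, 0]) rotate([0, atan2(336, 630), 0]) cube([25, 33, 714]);
translate([0, 736, 0]) rotate([0, atan2(336, 630), 0]) cube([25, 33, 714]);
translate([745, 736, 0]) mirror([1, 0, 0]) rotate([0, atan2(336, 630), 0]) cube([25, 33, 714]);


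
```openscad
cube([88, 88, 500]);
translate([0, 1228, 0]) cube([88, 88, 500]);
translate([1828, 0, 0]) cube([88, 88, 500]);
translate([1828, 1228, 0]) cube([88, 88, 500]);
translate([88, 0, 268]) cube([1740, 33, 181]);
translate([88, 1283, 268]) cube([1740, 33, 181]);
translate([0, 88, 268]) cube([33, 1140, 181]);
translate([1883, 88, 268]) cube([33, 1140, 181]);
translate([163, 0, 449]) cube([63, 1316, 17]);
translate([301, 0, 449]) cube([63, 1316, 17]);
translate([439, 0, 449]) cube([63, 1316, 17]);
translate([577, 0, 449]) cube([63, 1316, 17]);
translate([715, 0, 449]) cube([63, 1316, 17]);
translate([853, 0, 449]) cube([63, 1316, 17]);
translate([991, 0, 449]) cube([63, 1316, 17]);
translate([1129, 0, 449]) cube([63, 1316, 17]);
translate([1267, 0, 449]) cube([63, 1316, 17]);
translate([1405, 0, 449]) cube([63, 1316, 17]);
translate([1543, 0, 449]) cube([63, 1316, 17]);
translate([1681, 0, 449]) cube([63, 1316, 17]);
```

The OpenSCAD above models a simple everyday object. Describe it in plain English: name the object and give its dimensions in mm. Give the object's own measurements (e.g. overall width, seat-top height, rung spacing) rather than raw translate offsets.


A bed frame 1916 mm long (x) by 1316 mm wide (y). Four 88×88 mm corner posts, 500 mm tall, at the corners of the footprint. Four rails of 33 mm thickness and 181 mm height run between adjacent posts with their undersides at z = 268 mm, their outer faces flush with the outside of the frame (the two x-running rails run between the posts' inner faces; the two y-running rails run between the posts' inner faces). 12 slats, each 63 mm wide (x) and 17 mm thick, lie across the top of the two x-running rails, running the full 1316 mm width of the frame in y; along x they sit between the end posts with a 75 mm gap after the −x posts and between neighbouring slats, leaving 84 mm before the +x posts.


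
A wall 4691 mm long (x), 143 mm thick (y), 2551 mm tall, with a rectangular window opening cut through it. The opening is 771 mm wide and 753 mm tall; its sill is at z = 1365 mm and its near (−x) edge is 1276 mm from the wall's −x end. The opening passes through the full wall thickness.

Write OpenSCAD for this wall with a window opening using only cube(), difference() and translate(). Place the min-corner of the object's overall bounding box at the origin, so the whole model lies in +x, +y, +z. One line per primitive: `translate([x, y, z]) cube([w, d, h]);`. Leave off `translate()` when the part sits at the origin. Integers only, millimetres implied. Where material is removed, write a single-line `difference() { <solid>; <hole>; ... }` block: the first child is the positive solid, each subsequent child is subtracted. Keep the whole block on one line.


difference() { cube([4691, 143, 2551]); translate([1276, 0, 1365]) cube([771, 143, 753]); }


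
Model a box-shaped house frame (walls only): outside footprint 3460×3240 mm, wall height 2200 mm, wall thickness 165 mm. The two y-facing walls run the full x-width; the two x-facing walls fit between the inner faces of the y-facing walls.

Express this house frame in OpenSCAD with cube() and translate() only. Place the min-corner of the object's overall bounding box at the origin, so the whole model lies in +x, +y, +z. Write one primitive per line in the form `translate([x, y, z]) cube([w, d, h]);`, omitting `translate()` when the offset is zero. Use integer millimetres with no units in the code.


cube([3460, 165, 2200]);
translate([0, 3075, 0]) cube([3460, 165, 2200]);
translate([0, 165, 0]) cube([165, 2910, 2200]);
translate([3295, 165, 0]) cube([165, 2910, 2200]);


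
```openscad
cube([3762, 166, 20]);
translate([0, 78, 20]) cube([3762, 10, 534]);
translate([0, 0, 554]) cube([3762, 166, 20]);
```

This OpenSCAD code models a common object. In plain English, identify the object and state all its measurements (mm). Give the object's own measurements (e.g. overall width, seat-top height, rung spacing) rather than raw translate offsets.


An I-beam lying along x, 3762 mm long. Overall section height 574 mm. Two flanges 166 mm wide (y) and 20 mm thick, one on the floor and one at the top; a web 10 mm thick runs between them, centred on the flange width.


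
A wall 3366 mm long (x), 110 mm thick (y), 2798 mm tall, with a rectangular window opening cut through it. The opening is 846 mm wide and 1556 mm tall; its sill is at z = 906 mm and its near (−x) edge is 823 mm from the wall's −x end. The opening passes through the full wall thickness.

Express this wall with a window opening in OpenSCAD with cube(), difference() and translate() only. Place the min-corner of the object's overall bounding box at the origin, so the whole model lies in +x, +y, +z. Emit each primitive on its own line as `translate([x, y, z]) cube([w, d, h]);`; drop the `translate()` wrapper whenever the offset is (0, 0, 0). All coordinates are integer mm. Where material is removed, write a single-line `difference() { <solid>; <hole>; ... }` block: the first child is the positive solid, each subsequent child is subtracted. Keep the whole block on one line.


difference() { cube([3366, 110, 2798]); translate([823, 0, 906]) cube([846, 110, 1556]); }


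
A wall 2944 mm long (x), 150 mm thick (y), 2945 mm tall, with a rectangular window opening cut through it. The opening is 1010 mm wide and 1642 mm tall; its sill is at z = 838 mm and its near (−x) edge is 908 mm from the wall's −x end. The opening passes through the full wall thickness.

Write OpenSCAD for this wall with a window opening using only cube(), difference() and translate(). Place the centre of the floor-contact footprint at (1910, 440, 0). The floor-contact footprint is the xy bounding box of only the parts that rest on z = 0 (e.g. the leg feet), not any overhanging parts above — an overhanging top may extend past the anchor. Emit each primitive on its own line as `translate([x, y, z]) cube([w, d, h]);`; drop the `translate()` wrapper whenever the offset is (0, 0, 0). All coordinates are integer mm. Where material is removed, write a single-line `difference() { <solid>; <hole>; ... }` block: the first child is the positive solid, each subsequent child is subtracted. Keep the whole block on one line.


difference() { translate([438, 365, 0]) cube([2944, 150, 2945]); translate([1346, 365, 838]) cube([1010, 150, 1642]); }


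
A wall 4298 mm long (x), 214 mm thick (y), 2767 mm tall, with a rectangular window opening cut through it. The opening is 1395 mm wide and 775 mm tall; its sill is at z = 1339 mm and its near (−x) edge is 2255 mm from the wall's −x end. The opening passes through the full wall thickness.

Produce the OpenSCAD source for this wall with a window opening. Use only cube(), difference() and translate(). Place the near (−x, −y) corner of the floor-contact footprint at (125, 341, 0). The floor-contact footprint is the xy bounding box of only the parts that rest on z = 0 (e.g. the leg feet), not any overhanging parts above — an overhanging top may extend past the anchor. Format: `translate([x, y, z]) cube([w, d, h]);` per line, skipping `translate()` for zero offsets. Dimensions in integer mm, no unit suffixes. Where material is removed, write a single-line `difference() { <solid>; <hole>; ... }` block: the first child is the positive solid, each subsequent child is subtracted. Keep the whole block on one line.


difference() { translate([125, 341, 0]) cube([4298, 214, 2767]); translate([2380, 341, 1339]) cube([1395, 214, 775]); }


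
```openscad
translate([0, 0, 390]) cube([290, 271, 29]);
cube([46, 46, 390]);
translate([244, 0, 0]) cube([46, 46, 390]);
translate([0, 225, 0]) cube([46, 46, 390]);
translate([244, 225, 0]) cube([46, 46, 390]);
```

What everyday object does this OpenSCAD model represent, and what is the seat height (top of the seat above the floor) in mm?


A stool. The seat height is 419 mm.

A 290×271×29 slab at z = 390 on four corner posts — a stool. The seat top is 390 + 29 = 419 mm.


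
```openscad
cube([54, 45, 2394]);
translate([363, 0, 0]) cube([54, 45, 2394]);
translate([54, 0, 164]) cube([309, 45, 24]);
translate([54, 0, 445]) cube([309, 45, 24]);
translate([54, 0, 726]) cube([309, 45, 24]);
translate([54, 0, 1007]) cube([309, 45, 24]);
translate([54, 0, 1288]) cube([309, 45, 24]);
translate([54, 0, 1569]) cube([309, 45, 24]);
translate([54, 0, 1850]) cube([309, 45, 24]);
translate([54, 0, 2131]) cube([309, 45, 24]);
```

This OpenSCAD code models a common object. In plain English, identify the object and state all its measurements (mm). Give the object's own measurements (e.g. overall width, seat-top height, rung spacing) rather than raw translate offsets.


A straight ladder. Two 54×45 mm vertical rails, 2394 mm tall, stand 417 mm apart (outside-to-outside) with their front faces coplanar on the −y side. 8 rungs, each 45 mm deep and 24 mm tall, span between the inner faces of the rails, front faces flush with the rails. The lowest rung's underside is at z = 164 mm and rungs are spaced 281 mm apart (underside to underside).


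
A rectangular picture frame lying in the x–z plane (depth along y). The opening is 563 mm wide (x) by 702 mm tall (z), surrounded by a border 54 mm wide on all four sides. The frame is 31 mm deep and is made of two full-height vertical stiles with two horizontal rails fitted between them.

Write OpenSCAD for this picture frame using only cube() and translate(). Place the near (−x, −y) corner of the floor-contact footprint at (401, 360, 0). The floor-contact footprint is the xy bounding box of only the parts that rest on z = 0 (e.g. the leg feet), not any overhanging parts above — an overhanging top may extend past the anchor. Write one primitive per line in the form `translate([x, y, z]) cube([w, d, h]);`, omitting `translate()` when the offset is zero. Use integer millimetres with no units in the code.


translate([401, 360, 0]) cube([54, 31, 810]);
translate([1018, 360, 0]) cube([54, 31, 810]);
translate([455, 360, 0]) cube([563, 31, 54]);
translate([455, 360, 756]) cube([563, 31, 54]);


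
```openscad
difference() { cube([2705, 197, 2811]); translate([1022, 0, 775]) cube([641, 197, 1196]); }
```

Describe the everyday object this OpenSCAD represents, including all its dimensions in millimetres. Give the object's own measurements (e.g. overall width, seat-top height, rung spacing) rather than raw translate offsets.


A wall 2705 mm long (x), 197 mm thick (y), 2811 mm tall, with a rectangular window opening cut through it. The opening is 641 mm wide and 1196 mm tall; its sill is at z = 775 mm and its near (−x) edge is 1022 mm from the wall's −x end. The opening passes through the full wall thickness.


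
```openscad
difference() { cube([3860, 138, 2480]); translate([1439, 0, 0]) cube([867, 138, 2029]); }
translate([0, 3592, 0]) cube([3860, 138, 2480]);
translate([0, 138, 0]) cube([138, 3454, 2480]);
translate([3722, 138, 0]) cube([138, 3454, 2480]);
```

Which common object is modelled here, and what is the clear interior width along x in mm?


A single room. The interior width is 3584 mm.

Four walls enclosing a rectangle with a door in the front wall — a room. Outside width 3860 minus two 138 mm walls gives 3584 mm.


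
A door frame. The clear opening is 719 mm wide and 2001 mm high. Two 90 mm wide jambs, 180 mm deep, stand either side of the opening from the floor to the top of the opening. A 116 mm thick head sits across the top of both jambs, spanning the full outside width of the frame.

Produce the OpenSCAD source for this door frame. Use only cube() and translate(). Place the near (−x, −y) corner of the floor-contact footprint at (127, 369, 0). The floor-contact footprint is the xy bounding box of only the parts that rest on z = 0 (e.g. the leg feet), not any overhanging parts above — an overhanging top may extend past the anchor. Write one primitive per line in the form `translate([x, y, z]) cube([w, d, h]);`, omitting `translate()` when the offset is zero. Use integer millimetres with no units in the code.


translate([127, 369, 0]) cube([90, 180, 2001]);
translate([936, 369, 0]) cube([90, 180, 2001]);
translate([127, 369, 2001]) cube([899, 180, 116]);


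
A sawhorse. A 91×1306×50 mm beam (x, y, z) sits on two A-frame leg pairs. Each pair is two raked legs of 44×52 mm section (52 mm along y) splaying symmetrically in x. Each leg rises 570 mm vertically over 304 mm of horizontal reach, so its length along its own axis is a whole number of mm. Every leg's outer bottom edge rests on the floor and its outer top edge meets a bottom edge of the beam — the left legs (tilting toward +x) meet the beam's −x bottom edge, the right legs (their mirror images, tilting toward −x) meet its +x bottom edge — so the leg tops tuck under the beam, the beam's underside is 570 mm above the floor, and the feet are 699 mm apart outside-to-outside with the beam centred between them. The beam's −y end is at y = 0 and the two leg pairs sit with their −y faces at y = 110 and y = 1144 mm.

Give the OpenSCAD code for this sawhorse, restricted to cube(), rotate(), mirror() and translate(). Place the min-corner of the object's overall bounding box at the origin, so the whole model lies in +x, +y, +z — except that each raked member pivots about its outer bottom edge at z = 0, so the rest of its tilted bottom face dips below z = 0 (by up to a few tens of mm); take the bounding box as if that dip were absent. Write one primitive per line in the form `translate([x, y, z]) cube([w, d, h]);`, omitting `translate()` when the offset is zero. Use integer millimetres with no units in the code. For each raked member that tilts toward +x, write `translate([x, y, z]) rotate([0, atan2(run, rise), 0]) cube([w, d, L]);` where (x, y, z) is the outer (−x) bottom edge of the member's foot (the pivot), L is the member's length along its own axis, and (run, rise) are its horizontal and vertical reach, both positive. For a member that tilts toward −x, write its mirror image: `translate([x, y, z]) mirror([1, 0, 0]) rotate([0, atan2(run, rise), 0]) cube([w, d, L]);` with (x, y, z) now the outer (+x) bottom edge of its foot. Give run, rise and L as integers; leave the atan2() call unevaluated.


translate([304, 0, 570]) cube([91, 1306, 50]);
translate([0, 110, 0]) rotate([0, atan2(304, 570), 0]) cube([44, 52, 646]);
translate([699, 110, 0]) mirror([1, 0, 0]) rotate([0, atan2(304, 570), 0]) cube([44, 52, 646]);
translate([0, 1144, 0]) rotate([0, atan2(304, 570), 0]) cube([44, 52, 646]);
translate([699, 1144, 0]) mirror([1, 0, 0]) rotate([0, atan2(304, 570), 0]) cube([44, 52, 646]);


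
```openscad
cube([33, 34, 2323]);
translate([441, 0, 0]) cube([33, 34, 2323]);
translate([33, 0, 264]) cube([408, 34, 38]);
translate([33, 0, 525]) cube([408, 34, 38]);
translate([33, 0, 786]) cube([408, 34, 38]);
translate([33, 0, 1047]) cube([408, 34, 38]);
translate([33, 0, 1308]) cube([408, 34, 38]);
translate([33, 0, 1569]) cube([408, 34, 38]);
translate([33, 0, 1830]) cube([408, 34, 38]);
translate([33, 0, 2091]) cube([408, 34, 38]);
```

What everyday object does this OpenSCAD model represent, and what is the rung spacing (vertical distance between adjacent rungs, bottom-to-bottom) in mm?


A ladder. The rung spacing is 261 mm.

Two tall 33×34 posts with 8 short bars between them — a ladder. Adjacent rungs sit at z = 264 and z = 525, so the spacing is 525 − 264 = 261 mm.


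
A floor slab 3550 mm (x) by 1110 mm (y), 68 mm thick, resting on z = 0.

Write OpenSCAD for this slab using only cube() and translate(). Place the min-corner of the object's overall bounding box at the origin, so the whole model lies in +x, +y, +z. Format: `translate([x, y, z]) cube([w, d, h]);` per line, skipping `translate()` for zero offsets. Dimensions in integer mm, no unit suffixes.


cube([3550, 1110, 68]);
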